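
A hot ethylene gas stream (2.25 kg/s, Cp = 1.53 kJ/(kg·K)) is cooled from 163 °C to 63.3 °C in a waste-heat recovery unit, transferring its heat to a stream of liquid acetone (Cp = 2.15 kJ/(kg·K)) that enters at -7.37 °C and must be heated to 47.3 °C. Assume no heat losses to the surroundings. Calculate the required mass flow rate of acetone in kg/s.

Heat released by hot stream: Q = 2.25 × 1.53 × (163 − 63.3) = 343.22 kJ/s
Energy balance on cold side (adiabatic exchanger): Q = ṁ_c·Cp_c·(T_c,out − T_c,in)
ṁ_c = 343.22 / [2.15 × (47.3 − -7.37)] = 2.92 kg/s

ṁ_c = 2.92 kg/s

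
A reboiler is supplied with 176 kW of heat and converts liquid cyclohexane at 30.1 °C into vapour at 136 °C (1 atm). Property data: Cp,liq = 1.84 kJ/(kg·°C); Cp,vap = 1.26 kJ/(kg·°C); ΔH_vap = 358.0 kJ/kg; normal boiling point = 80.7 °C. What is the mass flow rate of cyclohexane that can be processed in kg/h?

Δh = 1.84×(80.7−30.1) + 358.0 + 1.26×(136−80.7) = 520.78 kJ/kg
Q = 176 kW = 176 kJ/s = 633600 kJ/h
ṁ = Q/Δh = 633600 / 520.78 = 1216.6 kg/h

ṁ = 1220 kg/h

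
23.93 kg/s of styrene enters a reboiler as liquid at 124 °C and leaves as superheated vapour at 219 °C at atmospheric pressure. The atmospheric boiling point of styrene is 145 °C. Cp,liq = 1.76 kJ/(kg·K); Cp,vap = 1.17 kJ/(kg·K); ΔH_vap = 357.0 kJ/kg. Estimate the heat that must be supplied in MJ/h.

Q = 41400 MJ/h

liquid 124→145 °C: 36.96 kJ/kg
vaporisation at 145 °C: 357 kJ/kg
vapour 145→219 °C: 86.58 kJ/kg
Δh = 36.96 + 357 + 86.58 = 480.54 kJ/kg
Q = ṁ·Δh = 23.93 kg/s × 480.54 kJ/kg = 11499 kJ/s
|Q| = 11499 kW = 41398 MJ/h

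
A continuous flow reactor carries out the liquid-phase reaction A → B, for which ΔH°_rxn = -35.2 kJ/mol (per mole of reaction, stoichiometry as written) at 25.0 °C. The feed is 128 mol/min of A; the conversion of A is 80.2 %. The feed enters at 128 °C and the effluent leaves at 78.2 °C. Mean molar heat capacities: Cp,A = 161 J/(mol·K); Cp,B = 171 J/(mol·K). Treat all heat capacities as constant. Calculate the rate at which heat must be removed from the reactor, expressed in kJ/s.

Q_out = 76.4 kJ/s

Extent of reaction ξ = 0.802 × 128 = 102.66 mol/min
Reaction term: ξ·ΔH°_rxn = 102.66 × -35.2 = -3613.5 kJ/min
Sensible, feed 128→25 °C: -2122.6 kJ/min
Outlet flows (mol/min): A 25.344, B 102.66
Sensible, products 25→78.2 °C: 1151 kJ/min
Q = ΔH = -4585.2 kJ/min = -76.419 kW
Heat removed = 76.419 kJ/s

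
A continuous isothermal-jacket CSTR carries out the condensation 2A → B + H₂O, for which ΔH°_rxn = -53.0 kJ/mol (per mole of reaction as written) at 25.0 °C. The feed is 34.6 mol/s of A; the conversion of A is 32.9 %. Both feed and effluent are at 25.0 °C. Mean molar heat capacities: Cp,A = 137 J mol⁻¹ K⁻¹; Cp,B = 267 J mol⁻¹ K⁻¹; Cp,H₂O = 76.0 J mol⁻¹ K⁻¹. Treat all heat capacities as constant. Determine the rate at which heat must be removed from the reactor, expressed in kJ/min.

Q_out = 18100 kJ/min

Extent of reaction ξ = 0.329 × 34.6 / 2 = 5.6917 mol/s
Reaction term: ξ·ΔH°_rxn = 5.6917 × -53.0 = -301.66 kJ/s
Q = ΔH = -301.66 kJ/s = -301.66 kW
Heat removed = 18100 kJ/min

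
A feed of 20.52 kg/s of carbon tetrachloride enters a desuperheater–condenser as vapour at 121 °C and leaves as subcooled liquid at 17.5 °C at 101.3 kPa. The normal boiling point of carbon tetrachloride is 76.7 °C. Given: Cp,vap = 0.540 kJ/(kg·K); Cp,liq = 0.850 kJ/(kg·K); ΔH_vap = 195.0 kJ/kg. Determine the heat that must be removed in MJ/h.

vapour 121→76.7 °C: -23.922 kJ/kg
condensation at 76.7 °C: -195 kJ/kg
liquid 76.7→17.5 °C: -50.32 kJ/kg
Δh = -23.922 + -195 + -50.32 = -269.24 kJ/kg
Q = ṁ·Δh = 20.52 kg/s × -269.24 kJ/kg = -5524.8 kJ/s
|Q| = 5524.8 kW = 19889 MJ/h

Q_c = 19900 MJ/h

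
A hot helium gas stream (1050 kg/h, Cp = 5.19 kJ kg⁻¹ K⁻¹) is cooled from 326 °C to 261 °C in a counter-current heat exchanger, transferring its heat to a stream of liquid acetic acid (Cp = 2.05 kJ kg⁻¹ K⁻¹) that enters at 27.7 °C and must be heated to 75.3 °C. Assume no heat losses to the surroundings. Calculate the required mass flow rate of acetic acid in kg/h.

ṁ_c = 3630 kg/h

Heat released by hot stream: Q = 1050 × 5.19 × (326 − 261) = 354220 kJ/h
Energy balance on cold side (adiabatic exchanger): Q = ṁ_c·Cp_c·(T_c,out − T_c,in)
ṁ_c = 354220 / [2.05 × (75.3 − 27.7)] = 3630 kg/h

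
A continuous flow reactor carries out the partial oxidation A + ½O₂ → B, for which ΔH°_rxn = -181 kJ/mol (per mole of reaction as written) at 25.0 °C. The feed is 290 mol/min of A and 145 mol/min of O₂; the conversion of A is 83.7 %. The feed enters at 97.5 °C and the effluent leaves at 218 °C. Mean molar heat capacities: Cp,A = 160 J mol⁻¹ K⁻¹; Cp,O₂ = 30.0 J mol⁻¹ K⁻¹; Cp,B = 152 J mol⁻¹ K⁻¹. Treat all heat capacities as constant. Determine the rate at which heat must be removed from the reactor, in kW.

Q_out = 648 kW

Extent of reaction ξ = 0.837 × 290 = 242.73 mol/min
Reaction term: ξ·ΔH°_rxn = 242.73 × -181 = -43934 kJ/min
Sensible, feed 97.5→25 °C: -3679.4 kJ/min
Outlet flows (mol/min): A 47.27, O₂ 23.635, B 242.73
Sensible, products 25→218 °C: 8717.3 kJ/min
Q = ΔH = -38896 kJ/min = -648.27 kW
Heat removed = 648.27 kW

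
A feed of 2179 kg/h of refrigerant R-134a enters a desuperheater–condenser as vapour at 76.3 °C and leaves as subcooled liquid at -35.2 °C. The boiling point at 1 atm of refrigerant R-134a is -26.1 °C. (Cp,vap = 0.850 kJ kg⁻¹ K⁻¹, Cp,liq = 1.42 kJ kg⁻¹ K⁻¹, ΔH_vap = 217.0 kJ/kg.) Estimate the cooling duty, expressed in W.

vapour 76.3→-26.1 °C: -87.04 kJ/kg
condensation at -26.1 °C: -217 kJ/kg
liquid -26.1→-35.2 °C: -12.922 kJ/kg
Δh = -87.04 + -217 + -12.922 = -316.96 kJ/kg
Q = ṁ·Δh = 2179 kg/h × -316.96 kJ/kg = -690660 kJ/h
|Q| = 191.85 kW = 191850 W

Q_c = 192000 W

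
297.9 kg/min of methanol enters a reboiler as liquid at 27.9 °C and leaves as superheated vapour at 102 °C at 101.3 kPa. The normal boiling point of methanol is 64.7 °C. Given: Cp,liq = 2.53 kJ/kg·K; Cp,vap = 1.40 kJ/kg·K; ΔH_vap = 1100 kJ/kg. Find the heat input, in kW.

liquid 27.9→64.7 °C: 93.104 kJ/kg
vaporisation at 64.7 °C: 1100 kJ/kg
vapour 64.7→102 °C: 52.22 kJ/kg
Δh = 93.104 + 1100 + 52.22 = 1245.3 kJ/kg
Q = ṁ·Δh = 297.9 kg/min × 1245.3 kJ/kg = 370980 kJ/min
|Q| = 6183 kW

Q = 6180 kW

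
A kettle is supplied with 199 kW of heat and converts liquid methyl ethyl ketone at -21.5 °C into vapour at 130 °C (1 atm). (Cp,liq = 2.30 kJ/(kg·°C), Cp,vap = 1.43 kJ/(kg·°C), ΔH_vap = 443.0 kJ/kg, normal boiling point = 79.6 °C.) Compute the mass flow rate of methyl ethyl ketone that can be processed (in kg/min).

Δh = 2.30×(79.6−-21.5) + 443.0 + 1.43×(130−79.6) = 747.6 kJ/kg
Q = 199 kW = 199 kJ/s = 11940 kJ/min
ṁ = Q/Δh = 11940 / 747.6 = 15.971 kg/min

ṁ = 16.0 kg/min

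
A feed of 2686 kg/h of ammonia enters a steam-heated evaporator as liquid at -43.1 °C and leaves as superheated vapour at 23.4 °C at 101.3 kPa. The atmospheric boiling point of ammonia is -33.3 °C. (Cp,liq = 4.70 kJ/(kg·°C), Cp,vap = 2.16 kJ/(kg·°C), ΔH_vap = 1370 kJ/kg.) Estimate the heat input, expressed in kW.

Q = 1150 kW

liquid -43.1→-33.3 °C: 46.06 kJ/kg
vaporisation at -33.3 °C: 1370 kJ/kg
vapour -33.3→23.4 °C: 122.47 kJ/kg
Δh = 46.06 + 1370 + 122.47 = 1538.5 kJ/kg
Q = ṁ·Δh = 2686 kg/h × 1538.5 kJ/kg = 4.1325e+06 kJ/h
|Q| = 1147.9 kW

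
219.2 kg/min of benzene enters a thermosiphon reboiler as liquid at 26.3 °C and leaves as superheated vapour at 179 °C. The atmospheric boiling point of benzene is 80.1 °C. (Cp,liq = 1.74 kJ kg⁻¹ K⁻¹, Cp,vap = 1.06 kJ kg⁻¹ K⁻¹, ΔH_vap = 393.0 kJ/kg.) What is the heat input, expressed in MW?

Q = 2.16 MW

liquid 26.3→80.1 °C: 93.612 kJ/kg
vaporisation at 80.1 °C: 393 kJ/kg
vapour 80.1→179 °C: 104.83 kJ/kg
Δh = 93.612 + 393 + 104.83 = 591.45 kJ/kg
Q = ṁ·Δh = 219.2 kg/min × 591.45 kJ/kg = 129640 kJ/min
|Q| = 2160.7 kW = 2.1607 MW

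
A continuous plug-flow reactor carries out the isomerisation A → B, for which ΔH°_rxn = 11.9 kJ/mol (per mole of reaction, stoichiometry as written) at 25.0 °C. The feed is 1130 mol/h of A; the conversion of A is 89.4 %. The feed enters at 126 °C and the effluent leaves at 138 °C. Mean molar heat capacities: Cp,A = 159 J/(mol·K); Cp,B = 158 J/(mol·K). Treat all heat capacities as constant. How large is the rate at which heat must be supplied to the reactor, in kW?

Q_in = 3.91 kW

Extent of reaction ξ = 0.894 × 1130 = 1010.2 mol/h
Reaction term: ξ·ΔH°_rxn = 1010.2 × 11.9 = 12022 kJ/h
Sensible, feed 126→25 °C: -18147 kJ/h
Outlet flows (mol/h): A 119.78, B 1010.2
Sensible, products 25→138 °C: 20189 kJ/h
Q = ΔH = 14064 kJ/h = 3.9065 kW
Heat supplied = 3.9065 kW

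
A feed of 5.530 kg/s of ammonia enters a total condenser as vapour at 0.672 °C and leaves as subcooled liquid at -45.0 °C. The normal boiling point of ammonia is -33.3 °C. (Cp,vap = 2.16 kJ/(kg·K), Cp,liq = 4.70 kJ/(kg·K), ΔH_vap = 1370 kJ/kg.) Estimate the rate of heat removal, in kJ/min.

vapour 0.672→-33.3 °C: -73.38 kJ/kg
condensation at -33.3 °C: -1370 kJ/kg
liquid -33.3→-45.0 °C: -54.99 kJ/kg
Δh = -73.38 + -1370 + -54.99 = -1498.4 kJ/kg
Q = ṁ·Δh = 5.530 kg/s × -1498.4 kJ/kg = -8286 kJ/s
|Q| = 8286 kW = 497160 kJ/min

Q_c = 497000 kJ/min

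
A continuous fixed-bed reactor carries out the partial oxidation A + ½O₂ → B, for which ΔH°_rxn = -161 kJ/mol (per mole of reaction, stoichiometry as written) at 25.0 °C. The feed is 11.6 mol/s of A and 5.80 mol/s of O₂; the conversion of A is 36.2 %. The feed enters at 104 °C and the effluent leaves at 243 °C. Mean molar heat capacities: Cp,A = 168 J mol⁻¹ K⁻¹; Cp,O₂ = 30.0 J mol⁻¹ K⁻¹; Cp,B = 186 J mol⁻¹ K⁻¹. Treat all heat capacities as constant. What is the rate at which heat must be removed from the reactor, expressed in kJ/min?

Extent of reaction ξ = 0.362 × 11.6 = 4.1992 mol/s
Reaction term: ξ·ΔH°_rxn = 4.1992 × -161 = -676.07 kJ/s
Sensible, feed 104→25 °C: -167.7 kJ/s
Outlet flows (mol/s): A 7.4008, O₂ 3.7004, B 4.1992
Sensible, products 25→243 °C: 465.52 kJ/s
Q = ΔH = -378.26 kJ/s = -378.26 kW
Heat removed = 22695 kJ/min

Q_out = 22700 kJ/min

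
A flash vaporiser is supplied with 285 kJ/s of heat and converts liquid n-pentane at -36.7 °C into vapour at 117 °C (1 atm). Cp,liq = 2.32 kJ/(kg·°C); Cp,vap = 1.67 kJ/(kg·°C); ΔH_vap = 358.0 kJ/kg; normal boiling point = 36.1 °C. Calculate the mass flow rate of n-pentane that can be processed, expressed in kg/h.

Δh = 2.32×(36.1−-36.7) + 358.0 + 1.67×(117−36.1) = 662 kJ/kg
Q = 285 kJ/s = 285 kJ/s = 1.026e+06 kJ/h
ṁ = Q/Δh = 1.026e+06 / 662 = 1549.9 kg/h

ṁ = 1550 kg/h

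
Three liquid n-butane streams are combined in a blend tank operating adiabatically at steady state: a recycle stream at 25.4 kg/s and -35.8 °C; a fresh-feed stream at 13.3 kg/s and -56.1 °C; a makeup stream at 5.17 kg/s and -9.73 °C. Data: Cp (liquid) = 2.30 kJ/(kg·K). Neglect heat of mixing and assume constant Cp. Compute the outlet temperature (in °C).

No heat crosses the boundary, so H_out = H_in.
T_out = Σ ṁᵢCp,ᵢTᵢ / Σ ṁᵢCp,ᵢ
      = -3923.2 / 100.9 = -38.882 °C

T_out = -38.9 °C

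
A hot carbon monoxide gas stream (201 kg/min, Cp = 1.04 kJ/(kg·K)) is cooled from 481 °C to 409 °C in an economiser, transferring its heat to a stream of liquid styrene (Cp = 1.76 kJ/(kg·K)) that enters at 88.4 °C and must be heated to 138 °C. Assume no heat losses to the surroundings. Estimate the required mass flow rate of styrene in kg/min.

ṁ_c = 172 kg/min

Heat released by hot stream: Q = 201 × 1.04 × (481 − 409) = 15051 kJ/min
Energy balance on cold side (adiabatic exchanger): Q = ṁ_c·Cp_c·(T_c,out − T_c,in)
ṁ_c = 15051 / [1.76 × (138 − 88.4)] = 172.41 kg/min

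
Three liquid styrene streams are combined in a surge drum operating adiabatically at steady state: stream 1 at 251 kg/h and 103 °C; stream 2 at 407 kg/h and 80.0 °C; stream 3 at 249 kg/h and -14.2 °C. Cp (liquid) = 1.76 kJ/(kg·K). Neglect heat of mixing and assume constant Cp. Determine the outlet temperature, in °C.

Adiabatic, steady state ⇒ Σ ṁᵢCp,ᵢ(T_out − Tᵢ) = 0
T_out = Σ ṁᵢCp,ᵢTᵢ / Σ ṁᵢCp,ᵢ
      = 96584 / 1596.3 = 60.504 °C

T_out = 60.5 °C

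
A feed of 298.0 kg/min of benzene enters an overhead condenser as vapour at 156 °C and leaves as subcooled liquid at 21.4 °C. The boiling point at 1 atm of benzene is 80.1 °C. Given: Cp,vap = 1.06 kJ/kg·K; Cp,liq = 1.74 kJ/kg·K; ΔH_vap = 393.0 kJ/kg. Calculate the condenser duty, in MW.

vapour 156→80.1 °C: -80.454 kJ/kg
condensation at 80.1 °C: -393 kJ/kg
liquid 80.1→21.4 °C: -102.14 kJ/kg
Δh = -80.454 + -393 + -102.14 = -575.59 kJ/kg
Q = ṁ·Δh = 298.0 kg/min × -575.59 kJ/kg = -171530 kJ/min
|Q| = 2858.8 kW = 2.8588 MW

Q_c = 2.86 MW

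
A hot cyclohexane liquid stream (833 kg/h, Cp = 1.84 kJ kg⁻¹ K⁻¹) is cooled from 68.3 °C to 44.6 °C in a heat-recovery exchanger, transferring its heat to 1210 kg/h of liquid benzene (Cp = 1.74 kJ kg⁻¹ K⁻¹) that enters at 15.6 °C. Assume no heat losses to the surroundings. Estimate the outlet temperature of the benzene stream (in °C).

Heat released by hot stream: Q = 833 × 1.84 × (68.3 − 44.6) = 36325 kJ/h
Energy balance on cold side (adiabatic exchanger): Q = ṁ_c·Cp_c·(T_c,out − T_c,in)
T_c,out = 15.6 + 36325/(1210 × 1.74) = 32.853 °C

T_c,out = 32.9 °C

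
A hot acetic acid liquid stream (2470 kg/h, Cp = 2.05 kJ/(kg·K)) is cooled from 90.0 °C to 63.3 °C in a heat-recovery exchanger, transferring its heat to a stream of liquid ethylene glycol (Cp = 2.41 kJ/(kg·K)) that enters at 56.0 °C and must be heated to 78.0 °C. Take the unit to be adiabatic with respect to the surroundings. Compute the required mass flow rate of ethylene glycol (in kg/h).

ṁ_c = 2550 kg/h

Heat released by hot stream: Q = 2470 × 2.05 × (90.0 − 63.3) = 135200 kJ/h
Energy balance on cold side (adiabatic exchanger): Q = ṁ_c·Cp_c·(T_c,out − T_c,in)
ṁ_c = 135200 / [2.41 × (78.0 − 56.0)] = 2549.9 kg/h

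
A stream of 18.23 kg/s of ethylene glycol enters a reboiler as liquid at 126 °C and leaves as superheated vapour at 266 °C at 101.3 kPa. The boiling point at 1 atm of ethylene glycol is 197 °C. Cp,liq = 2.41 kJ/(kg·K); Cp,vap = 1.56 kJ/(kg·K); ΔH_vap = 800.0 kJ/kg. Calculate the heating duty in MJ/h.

liquid 126→197 °C: 171.11 kJ/kg
vaporisation at 197 °C: 800 kJ/kg
vapour 197→266 °C: 107.64 kJ/kg
Δh = 171.11 + 800 + 107.64 = 1078.8 kJ/kg
Q = ṁ·Δh = 18.23 kg/s × 1078.8 kJ/kg = 19666 kJ/s
|Q| = 19666 kW = 70796 MJ/h

Q = 70800 MJ/h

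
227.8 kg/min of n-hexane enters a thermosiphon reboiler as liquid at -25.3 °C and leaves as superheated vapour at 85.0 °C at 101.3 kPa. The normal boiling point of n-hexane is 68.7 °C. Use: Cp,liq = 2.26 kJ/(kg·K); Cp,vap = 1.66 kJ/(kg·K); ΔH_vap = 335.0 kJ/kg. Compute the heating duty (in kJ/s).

Q = 2180 kJ/s

liquid -25.3→68.7 °C: 212.44 kJ/kg
vaporisation at 68.7 °C: 335 kJ/kg
vapour 68.7→85.0 °C: 27.058 kJ/kg
Δh = 212.44 + 335 + 27.058 = 574.5 kJ/kg
Q = ṁ·Δh = 227.8 kg/min × 574.5 kJ/kg = 130870 kJ/min
|Q| = 2181.2 kW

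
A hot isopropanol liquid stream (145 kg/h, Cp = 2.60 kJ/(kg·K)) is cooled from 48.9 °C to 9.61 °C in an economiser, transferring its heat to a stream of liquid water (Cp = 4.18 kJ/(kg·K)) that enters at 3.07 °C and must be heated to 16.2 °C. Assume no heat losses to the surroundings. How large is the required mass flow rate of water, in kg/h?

ṁ_c = 270 kg/h

Heat released by hot stream: Q = 145 × 2.60 × (48.9 − 9.61) = 14812 kJ/h
Energy balance on cold side (adiabatic exchanger): Q = ṁ_c·Cp_c·(T_c,out − T_c,in)
ṁ_c = 14812 / [4.18 × (16.2 − 3.07)] = 269.89 kg/h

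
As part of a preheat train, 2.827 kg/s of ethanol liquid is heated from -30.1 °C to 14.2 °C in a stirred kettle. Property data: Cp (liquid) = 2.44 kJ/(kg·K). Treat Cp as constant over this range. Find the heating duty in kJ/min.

Q = ṁ·Cp·ΔT = 2.827 × 2.44 × (14.2 − -30.1) = 305.58 kJ/s
Heating duty = 18335 kJ/min

Q = 18300 kJ/min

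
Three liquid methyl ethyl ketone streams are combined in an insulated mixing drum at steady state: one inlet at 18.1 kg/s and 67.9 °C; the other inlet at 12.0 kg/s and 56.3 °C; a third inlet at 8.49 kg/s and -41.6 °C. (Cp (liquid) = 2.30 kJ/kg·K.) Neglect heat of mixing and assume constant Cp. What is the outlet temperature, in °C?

T_out = 40.2 °C

Adiabatic, steady state ⇒ Σ ṁᵢCp,ᵢ(T_out − Tᵢ) = 0
Σ ṁᵢCp,ᵢTᵢ = 18.1×2.30×67.9 + 12.0×2.30×56.3 + 8.49×2.30×-41.6 = 3568.2
Σ ṁᵢCp,ᵢ = 18.1×2.30 + 12.0×2.30 + 8.49×2.30 = 88.757
T_out = 3568.2 / 88.757 = 40.202 °C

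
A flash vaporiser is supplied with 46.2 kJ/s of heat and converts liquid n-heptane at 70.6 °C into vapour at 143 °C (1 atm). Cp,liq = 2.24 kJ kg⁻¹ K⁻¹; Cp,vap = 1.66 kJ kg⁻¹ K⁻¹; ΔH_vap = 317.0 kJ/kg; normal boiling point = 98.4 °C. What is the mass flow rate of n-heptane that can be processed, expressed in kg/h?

ṁ = 367 kg/h

Δh = 2.24×(98.4−70.6) + 317.0 + 1.66×(143−98.4) = 453.31 kJ/kg
Q = 46.2 kJ/s = 46.2 kJ/s = 166320 kJ/h
ṁ = Q/Δh = 166320 / 453.31 = 366.9 kg/h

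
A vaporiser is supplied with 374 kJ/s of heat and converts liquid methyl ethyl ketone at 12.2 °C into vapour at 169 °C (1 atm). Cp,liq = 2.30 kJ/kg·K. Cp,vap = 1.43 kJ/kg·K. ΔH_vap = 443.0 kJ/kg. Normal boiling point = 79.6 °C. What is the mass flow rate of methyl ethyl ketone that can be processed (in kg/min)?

Δh = 2.30×(79.6−12.2) + 443.0 + 1.43×(169−79.6) = 725.86 kJ/kg
Q = 374 kJ/s = 374 kJ/s = 22440 kJ/min
ṁ = Q/Δh = 22440 / 725.86 = 30.915 kg/min

ṁ = 30.9 kg/min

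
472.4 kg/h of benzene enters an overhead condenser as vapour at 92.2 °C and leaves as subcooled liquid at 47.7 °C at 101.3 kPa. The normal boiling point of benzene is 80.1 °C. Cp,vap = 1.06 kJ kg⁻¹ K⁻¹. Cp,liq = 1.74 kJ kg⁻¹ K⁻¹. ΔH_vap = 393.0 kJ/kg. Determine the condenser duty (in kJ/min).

Q_c = 3640 kJ/min

vapour 92.2→80.1 °C: -12.826 kJ/kg
condensation at 80.1 °C: -393 kJ/kg
liquid 80.1→47.7 °C: -56.376 kJ/kg
Δh = -12.826 + -393 + -56.376 = -462.2 kJ/kg
Q = ṁ·Δh = 472.4 kg/h × -462.2 kJ/kg = -218340 kJ/h
|Q| = 60.651 kW = 3639.1 kJ/min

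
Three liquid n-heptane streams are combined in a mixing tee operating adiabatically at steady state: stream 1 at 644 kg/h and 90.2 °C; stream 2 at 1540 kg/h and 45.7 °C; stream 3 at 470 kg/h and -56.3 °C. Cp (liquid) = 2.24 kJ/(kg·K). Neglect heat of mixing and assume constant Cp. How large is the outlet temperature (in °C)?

T_out = 38.4 °C

No heat crosses the boundary, so H_out = H_in.
T_out = Σ ṁᵢCp,ᵢTᵢ / Σ ṁᵢCp,ᵢ
      = 228490 / 5945 = 38.435 °C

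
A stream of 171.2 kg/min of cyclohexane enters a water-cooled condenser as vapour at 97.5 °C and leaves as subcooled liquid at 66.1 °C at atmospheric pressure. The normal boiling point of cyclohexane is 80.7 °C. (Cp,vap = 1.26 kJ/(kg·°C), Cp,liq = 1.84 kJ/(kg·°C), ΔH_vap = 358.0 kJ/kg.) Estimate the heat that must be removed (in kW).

vapour 97.5→80.7 °C: -21.168 kJ/kg
condensation at 80.7 °C: -358 kJ/kg
liquid 80.7→66.1 °C: -26.864 kJ/kg
Δh = -21.168 + -358 + -26.864 = -406.03 kJ/kg
Q = ṁ·Δh = 171.2 kg/min × -406.03 kJ/kg = -69513 kJ/min
|Q| = 1158.5 kW

Q_c = 1160 kW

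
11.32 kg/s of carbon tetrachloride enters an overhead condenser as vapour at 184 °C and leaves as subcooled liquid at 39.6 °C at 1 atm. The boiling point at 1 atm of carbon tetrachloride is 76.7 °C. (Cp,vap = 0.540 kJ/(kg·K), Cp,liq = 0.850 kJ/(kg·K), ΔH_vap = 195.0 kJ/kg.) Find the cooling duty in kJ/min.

Q_c = 193000 kJ/min

vapour 184→76.7 °C: -57.942 kJ/kg
condensation at 76.7 °C: -195 kJ/kg
liquid 76.7→39.6 °C: -31.535 kJ/kg
Δh = -57.942 + -195 + -31.535 = -284.48 kJ/kg
Q = ṁ·Δh = 11.32 kg/s × -284.48 kJ/kg = -3220.3 kJ/s
|Q| = 3220.3 kW = 193220 kJ/min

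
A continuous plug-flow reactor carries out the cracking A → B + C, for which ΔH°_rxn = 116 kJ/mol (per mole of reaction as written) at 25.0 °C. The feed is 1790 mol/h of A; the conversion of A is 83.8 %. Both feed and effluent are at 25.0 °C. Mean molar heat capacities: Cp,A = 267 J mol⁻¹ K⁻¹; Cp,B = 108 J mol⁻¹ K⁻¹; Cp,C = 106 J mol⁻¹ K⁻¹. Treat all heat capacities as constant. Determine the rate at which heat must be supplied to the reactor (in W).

Extent of reaction ξ = 0.838 × 1790 = 1500 mol/h
Reaction term: ξ·ΔH°_rxn = 1500 × 116 = 174000 kJ/h
Q = ΔH = 174000 kJ/h = 48.334 kW
Heat supplied = 48334 W

Q_in = 48300 W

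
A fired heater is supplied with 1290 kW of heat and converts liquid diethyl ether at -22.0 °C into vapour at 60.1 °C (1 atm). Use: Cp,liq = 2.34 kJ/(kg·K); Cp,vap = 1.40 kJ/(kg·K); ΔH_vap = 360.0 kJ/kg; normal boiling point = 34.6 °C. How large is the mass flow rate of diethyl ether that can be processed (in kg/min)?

ṁ = 147 kg/min

Δh = 2.34×(34.6−-22.0) + 360.0 + 1.40×(60.1−34.6) = 528.14 kJ/kg
Q = 1290 kW = 1290 kJ/s = 77400 kJ/min
ṁ = Q/Δh = 77400 / 528.14 = 146.55 kg/min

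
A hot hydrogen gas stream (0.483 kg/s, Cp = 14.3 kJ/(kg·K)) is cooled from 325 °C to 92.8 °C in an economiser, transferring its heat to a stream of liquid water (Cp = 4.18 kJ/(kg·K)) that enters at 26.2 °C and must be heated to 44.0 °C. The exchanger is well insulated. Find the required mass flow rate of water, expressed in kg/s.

Heat released by hot stream: Q = 0.483 × 14.3 × (325 − 92.8) = 1603.8 kJ/s
Energy balance on cold side (adiabatic exchanger): Q = ṁ_c·Cp_c·(T_c,out − T_c,in)
ṁ_c = 1603.8 / [4.18 × (44.0 − 26.2)] = 21.555 kg/s

ṁ_c = 21.6 kg/s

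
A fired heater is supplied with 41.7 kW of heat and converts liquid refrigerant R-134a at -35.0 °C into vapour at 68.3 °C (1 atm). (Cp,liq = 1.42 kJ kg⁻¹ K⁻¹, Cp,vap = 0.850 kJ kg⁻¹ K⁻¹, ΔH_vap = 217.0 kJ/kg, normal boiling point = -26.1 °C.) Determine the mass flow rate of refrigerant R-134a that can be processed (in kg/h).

ṁ = 484 kg/h

Δh = 1.42×(-26.1−-35.0) + 217.0 + 0.850×(68.3−-26.1) = 309.88 kJ/kg
Q = 41.7 kW = 41.7 kJ/s = 150120 kJ/h
ṁ = Q/Δh = 150120 / 309.88 = 484.45 kg/h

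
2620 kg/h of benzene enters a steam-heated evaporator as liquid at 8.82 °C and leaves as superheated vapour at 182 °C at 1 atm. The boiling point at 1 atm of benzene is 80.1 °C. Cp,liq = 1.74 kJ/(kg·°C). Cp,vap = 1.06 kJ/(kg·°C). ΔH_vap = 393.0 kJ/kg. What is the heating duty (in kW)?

Q = 455 kW

liquid 8.82→80.1 °C: 124.03 kJ/kg
vaporisation at 80.1 °C: 393 kJ/kg
vapour 80.1→182 °C: 108.01 kJ/kg
Δh = 124.03 + 393 + 108.01 = 625.04 kJ/kg
Q = ṁ·Δh = 2620 kg/h × 625.04 kJ/kg = 1.6376e+06 kJ/h
|Q| = 454.89 kW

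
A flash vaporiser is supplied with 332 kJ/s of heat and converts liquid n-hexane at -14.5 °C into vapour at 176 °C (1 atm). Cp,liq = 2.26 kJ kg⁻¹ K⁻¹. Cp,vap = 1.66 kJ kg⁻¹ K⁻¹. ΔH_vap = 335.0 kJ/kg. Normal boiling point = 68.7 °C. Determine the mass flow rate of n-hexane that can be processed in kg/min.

Δh = 2.26×(68.7−-14.5) + 335.0 + 1.66×(176−68.7) = 701.15 kJ/kg
Q = 332 kJ/s = 332 kJ/s = 19920 kJ/min
ṁ = Q/Δh = 19920 / 701.15 = 28.41 kg/min

ṁ = 28.4 kg/min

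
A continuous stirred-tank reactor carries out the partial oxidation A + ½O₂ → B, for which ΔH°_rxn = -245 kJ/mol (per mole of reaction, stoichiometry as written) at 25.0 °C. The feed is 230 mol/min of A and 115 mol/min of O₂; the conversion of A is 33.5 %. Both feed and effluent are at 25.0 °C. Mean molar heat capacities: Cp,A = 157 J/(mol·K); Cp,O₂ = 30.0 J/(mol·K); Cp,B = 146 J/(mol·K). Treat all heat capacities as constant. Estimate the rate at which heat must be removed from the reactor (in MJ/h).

Extent of reaction ξ = 0.335 × 230 = 77.05 mol/min
Reaction term: ξ·ΔH°_rxn = 77.05 × -245 = -18877 kJ/min
Q = ΔH = -18877 kJ/min = -314.62 kW
Heat removed = 1132.6 MJ/h

Q_out = 1130 MJ/h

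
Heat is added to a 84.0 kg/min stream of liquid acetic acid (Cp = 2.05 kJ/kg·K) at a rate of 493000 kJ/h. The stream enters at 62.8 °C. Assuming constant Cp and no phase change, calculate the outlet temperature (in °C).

T_out = 111 °C

Q = 493000 kJ/h = 8216.7 kJ/min
ΔT = Q/(ṁ·Cp) = 8216.7/(84.0×2.05) = 47.716 K
T_out = 62.8 + 47.716 = 110.52 °C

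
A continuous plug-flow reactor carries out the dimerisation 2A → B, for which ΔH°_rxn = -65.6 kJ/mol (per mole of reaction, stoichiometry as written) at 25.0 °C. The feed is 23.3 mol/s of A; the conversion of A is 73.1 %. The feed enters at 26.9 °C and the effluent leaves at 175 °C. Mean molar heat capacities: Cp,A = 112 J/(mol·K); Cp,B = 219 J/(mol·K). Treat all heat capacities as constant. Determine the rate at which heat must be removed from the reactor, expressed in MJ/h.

Extent of reaction ξ = 0.731 × 23.3 / 2 = 8.5161 mol/s
Reaction term: ξ·ΔH°_rxn = 8.5161 × -65.6 = -558.66 kJ/s
Sensible, feed 26.9→25 °C: -4.9582 kJ/s
Outlet flows (mol/s): A 6.2677, B 8.5161
Sensible, products 25→175 °C: 385.05 kJ/s
Q = ΔH = -178.56 kJ/s = -178.56 kW
Heat removed = 642.83 MJ/h

Q_out = 643 MJ/h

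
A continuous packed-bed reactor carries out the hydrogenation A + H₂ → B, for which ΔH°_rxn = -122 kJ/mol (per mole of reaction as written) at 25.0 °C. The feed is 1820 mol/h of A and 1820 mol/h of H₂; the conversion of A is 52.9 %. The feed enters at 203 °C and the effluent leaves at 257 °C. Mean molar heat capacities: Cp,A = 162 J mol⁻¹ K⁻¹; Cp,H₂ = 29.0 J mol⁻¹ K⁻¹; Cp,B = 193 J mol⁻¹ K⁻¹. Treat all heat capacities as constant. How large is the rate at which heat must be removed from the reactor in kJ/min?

Q_out = 1640 kJ/min

Extent of reaction ξ = 0.529 × 1820 = 962.78 mol/h
Reaction term: ξ·ΔH°_rxn = 962.78 × -122 = -117460 kJ/h
Sensible, feed 203→25 °C: -61876 kJ/h
Outlet flows (mol/h): A 857.22, H₂ 857.22, B 962.78
Sensible, products 25→257 °C: 81095 kJ/h
Q = ΔH = -98241 kJ/h = -27.289 kW
Heat removed = 1637.3 kJ/min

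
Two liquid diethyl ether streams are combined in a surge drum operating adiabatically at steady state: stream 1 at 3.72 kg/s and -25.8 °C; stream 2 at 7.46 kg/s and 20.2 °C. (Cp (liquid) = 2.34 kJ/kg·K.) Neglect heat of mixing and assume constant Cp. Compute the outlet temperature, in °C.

T_out = 4.89 °C

No heat crosses the boundary, so H_out = H_in.
T_out = Σ ṁᵢCp,ᵢTᵢ / Σ ṁᵢCp,ᵢ
      = 128.04 / 26.161 = 4.8941 °C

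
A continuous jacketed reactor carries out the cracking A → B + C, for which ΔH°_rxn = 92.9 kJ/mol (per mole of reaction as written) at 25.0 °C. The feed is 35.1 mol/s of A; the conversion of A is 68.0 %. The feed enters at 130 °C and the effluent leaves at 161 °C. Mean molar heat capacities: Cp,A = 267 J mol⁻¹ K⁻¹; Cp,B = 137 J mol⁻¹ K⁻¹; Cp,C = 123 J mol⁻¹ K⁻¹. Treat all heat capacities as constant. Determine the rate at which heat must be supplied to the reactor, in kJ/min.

Q_in = 149000 kJ/min

Extent of reaction ξ = 0.680 × 35.1 = 23.868 mol/s
Reaction term: ξ·ΔH°_rxn = 23.868 × 92.9 = 2217.3 kJ/s
Sensible, feed 130→25 °C: -984.03 kJ/s
Outlet flows (mol/s): A 11.232, B 23.868, C 23.868
Sensible, products 25→161 °C: 1251.8 kJ/s
Q = ΔH = 2485.1 kJ/s = 2485.1 kW
Heat supplied = 149110 kJ/min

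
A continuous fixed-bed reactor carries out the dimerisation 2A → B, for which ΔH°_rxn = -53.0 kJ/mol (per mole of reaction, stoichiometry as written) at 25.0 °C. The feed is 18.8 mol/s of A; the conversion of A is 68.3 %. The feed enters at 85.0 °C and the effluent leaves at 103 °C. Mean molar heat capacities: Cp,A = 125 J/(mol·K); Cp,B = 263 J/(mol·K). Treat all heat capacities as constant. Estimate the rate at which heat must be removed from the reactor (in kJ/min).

Extent of reaction ξ = 0.683 × 18.8 / 2 = 6.4202 mol/s
Reaction term: ξ·ΔH°_rxn = 6.4202 × -53.0 = -340.27 kJ/s
Sensible, feed 85.0→25 °C: -141 kJ/s
Outlet flows (mol/s): A 5.9596, B 6.4202
Sensible, products 25→103 °C: 189.81 kJ/s
Q = ΔH = -291.46 kJ/s = -291.46 kW
Heat removed = 17488 kJ/min

Q_out = 17500 kJ/min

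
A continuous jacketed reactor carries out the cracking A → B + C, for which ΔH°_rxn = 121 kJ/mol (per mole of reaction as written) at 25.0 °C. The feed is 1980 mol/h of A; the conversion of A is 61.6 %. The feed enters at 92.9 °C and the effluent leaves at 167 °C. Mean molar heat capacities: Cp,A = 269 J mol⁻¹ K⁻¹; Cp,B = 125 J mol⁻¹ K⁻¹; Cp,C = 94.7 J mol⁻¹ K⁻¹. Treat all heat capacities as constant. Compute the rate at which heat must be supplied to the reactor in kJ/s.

Extent of reaction ξ = 0.616 × 1980 = 1219.7 mol/h
Reaction term: ξ·ΔH°_rxn = 1219.7 × 121 = 147580 kJ/h
Sensible, feed 92.9→25 °C: -36165 kJ/h
Outlet flows (mol/h): A 760.32, B 1219.7, C 1219.7
Sensible, products 25→167 °C: 67094 kJ/h
Q = ΔH = 178510 kJ/h = 49.586 kW
Heat supplied = 49.586 kJ/s

Q_in = 49.6 kJ/s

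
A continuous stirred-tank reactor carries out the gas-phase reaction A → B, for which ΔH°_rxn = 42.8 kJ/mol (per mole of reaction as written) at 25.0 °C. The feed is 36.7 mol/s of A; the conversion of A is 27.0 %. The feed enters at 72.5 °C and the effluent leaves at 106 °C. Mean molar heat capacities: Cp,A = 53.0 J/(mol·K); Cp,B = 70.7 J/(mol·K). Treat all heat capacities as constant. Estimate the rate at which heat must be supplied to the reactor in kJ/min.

Extent of reaction ξ = 0.270 × 36.7 = 9.909 mol/s
Reaction term: ξ·ΔH°_rxn = 9.909 × 42.8 = 424.11 kJ/s
Sensible, feed 72.5→25 °C: -92.392 kJ/s
Outlet flows (mol/s): A 26.791, B 9.909
Sensible, products 25→106 °C: 171.76 kJ/s
Q = ΔH = 503.47 kJ/s = 503.47 kW
Heat supplied = 30208 kJ/min

Q_in = 30200 kJ/min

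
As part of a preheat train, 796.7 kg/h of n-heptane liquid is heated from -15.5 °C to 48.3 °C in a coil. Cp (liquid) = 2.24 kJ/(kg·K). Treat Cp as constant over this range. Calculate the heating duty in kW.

Q = 31.6 kW

Q = ṁ·Cp·ΔT = 796.7 × 2.24 × (48.3 − -15.5) = 113860 kJ/h
Converting: 113860 / 3600 s = 31.627 kW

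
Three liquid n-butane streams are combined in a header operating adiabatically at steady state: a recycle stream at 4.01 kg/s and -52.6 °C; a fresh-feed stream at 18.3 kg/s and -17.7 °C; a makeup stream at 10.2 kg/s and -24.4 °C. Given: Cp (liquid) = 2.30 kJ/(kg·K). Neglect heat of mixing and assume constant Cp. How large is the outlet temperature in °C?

T_out = -24.1 °C

No heat crosses the boundary, so H_out = H_in.
T_out = Σ ṁᵢCp,ᵢTᵢ / Σ ṁᵢCp,ᵢ
      = -1802.5 / 74.773 = -24.107 °C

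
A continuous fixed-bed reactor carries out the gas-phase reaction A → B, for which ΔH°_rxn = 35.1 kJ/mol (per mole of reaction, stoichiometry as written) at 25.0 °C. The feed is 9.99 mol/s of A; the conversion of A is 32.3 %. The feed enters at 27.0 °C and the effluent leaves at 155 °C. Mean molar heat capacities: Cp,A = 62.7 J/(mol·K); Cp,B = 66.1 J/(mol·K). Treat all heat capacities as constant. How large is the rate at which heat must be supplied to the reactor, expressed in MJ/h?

Extent of reaction ξ = 0.323 × 9.99 = 3.2268 mol/s
Reaction term: ξ·ΔH°_rxn = 3.2268 × 35.1 = 113.26 kJ/s
Sensible, feed 27.0→25 °C: -1.2527 kJ/s
Outlet flows (mol/s): A 6.7632, B 3.2268
Sensible, products 25→155 °C: 82.855 kJ/s
Q = ΔH = 194.86 kJ/s = 194.86 kW
Heat supplied = 701.5 MJ/h

Q_in = 702 MJ/h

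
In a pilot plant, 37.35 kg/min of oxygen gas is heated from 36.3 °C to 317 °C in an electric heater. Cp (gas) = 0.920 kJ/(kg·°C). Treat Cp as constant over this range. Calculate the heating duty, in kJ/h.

Q = 579000 kJ/h

Q = ṁ·Cp·ΔT = 37.35 × 0.920 × (317 − 36.3) = 9645.4 kJ/min
Converting: 9645.4 / 60 s = 160.76 kW
Heating duty = 578720 kJ/h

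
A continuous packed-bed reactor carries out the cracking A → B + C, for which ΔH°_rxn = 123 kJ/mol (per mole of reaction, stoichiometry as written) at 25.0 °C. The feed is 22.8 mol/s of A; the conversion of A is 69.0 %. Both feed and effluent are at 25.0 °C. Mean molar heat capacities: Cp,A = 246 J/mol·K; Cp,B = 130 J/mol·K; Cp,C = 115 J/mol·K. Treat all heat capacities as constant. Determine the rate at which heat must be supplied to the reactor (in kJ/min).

Q_in = 116000 kJ/min

Extent of reaction ξ = 0.690 × 22.8 = 15.732 mol/s
Reaction term: ξ·ΔH°_rxn = 15.732 × 123 = 1935 kJ/s
Q = ΔH = 1935 kJ/s = 1935 kW
Heat supplied = 116100 kJ/min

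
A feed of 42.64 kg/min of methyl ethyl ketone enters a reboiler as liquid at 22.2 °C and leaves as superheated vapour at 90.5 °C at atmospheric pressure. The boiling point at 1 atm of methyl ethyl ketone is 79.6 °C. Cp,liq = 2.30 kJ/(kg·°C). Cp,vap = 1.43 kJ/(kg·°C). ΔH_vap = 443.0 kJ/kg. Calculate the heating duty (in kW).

Q = 420 kW

liquid 22.2→79.6 °C: 132.02 kJ/kg
vaporisation at 79.6 °C: 443 kJ/kg
vapour 79.6→90.5 °C: 15.587 kJ/kg
Δh = 132.02 + 443 + 15.587 = 590.61 kJ/kg
Q = ṁ·Δh = 42.64 kg/min × 590.61 kJ/kg = 25183 kJ/min
|Q| = 419.72 kW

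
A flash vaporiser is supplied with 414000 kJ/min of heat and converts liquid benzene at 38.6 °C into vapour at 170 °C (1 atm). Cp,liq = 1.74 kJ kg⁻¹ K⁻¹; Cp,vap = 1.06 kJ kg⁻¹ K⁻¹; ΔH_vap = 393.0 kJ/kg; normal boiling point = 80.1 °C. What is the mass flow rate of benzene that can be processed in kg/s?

ṁ = 12.3 kg/s

Δh = 1.74×(80.1−38.6) + 393.0 + 1.06×(170−80.1) = 560.5 kJ/kg
Q = 414000 kJ/min = 6900 kJ/s = 6900 kJ/s
ṁ = Q/Δh = 6900 / 560.5 = 12.31 kg/s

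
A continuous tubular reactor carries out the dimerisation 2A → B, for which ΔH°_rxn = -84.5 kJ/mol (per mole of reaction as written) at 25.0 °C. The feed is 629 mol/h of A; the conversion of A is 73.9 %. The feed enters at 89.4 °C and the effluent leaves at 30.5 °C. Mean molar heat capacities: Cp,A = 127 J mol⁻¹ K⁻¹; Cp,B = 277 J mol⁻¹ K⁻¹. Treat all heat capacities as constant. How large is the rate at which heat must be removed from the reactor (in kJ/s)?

Extent of reaction ξ = 0.739 × 629 / 2 = 232.42 mol/h
Reaction term: ξ·ΔH°_rxn = 232.42 × -84.5 = -19639 kJ/h
Sensible, feed 89.4→25 °C: -5144.5 kJ/h
Outlet flows (mol/h): A 164.17, B 232.42
Sensible, products 25→30.5 °C: 468.76 kJ/h
Q = ΔH = -24315 kJ/h = -6.7541 kW
Heat removed = 6.7541 kJ/s

Q_out = 6.75 kJ/s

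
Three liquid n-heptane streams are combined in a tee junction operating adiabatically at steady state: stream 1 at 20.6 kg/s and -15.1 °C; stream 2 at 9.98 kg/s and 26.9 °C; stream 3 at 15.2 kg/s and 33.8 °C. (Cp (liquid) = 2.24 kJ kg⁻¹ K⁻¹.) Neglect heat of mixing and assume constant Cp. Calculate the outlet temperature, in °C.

Energy balance with Q = 0: Σ ṁᵢCp,ᵢ(T_out − Tᵢ) = 0
T_out = Σ ṁᵢCp,ᵢTᵢ / Σ ṁᵢCp,ᵢ
      = 1055.4 / 102.55 = 10.292 °C

T_out = 10.3 °C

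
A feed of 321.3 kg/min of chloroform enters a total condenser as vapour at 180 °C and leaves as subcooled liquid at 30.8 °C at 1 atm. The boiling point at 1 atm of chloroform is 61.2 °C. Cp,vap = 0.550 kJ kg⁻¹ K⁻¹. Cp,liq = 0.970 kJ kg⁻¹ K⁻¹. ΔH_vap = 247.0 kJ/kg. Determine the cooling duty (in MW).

Q_c = 1.83 MW

vapour 180→61.2 °C: -65.34 kJ/kg
condensation at 61.2 °C: -247 kJ/kg
liquid 61.2→30.8 °C: -29.488 kJ/kg
Δh = -65.34 + -247 + -29.488 = -341.83 kJ/kg
Q = ṁ·Δh = 321.3 kg/min × -341.83 kJ/kg = -109830 kJ/min
|Q| = 1830.5 kW = 1.8305 MW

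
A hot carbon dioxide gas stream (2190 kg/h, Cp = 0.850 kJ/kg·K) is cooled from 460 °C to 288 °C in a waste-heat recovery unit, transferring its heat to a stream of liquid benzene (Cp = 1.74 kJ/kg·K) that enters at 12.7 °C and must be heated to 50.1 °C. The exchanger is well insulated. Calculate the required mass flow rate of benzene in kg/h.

ṁ_c = 4920 kg/h

Heat released by hot stream: Q = 2190 × 0.850 × (460 − 288) = 320180 kJ/h
Energy balance on cold side (adiabatic exchanger): Q = ṁ_c·Cp_c·(T_c,out − T_c,in)
ṁ_c = 320180 / [1.74 × (50.1 − 12.7)] = 4920.1 kg/h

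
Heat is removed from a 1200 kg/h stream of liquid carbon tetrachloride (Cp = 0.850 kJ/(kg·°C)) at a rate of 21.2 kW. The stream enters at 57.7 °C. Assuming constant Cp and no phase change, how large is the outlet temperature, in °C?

Q = 21.2 kW = 76320 kJ/h
ΔT = Q/(ṁ·Cp) = 76320/(1200×0.850) = 74.824 K
T_out = 57.7 − 74.824 = -17.124 °C

T_out = -17.1 °C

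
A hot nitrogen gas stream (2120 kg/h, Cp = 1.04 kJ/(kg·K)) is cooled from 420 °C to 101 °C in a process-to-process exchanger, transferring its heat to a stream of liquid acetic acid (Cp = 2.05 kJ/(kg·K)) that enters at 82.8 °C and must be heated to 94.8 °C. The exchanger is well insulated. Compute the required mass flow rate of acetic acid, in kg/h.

ṁ_c = 28600 kg/h

Heat released by hot stream: Q = 2120 × 1.04 × (420 − 101) = 703330 kJ/h
Energy balance on cold side (adiabatic exchanger): Q = ṁ_c·Cp_c·(T_c,out − T_c,in)
ṁ_c = 703330 / [2.05 × (94.8 − 82.8)] = 28591 kg/h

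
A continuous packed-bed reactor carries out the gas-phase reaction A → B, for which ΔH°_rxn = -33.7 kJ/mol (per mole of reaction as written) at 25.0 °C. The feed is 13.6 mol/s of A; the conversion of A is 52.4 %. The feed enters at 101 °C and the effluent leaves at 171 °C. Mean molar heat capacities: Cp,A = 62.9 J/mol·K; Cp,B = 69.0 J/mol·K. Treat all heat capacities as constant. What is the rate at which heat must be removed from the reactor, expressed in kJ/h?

Extent of reaction ξ = 0.524 × 13.6 = 7.1264 mol/s
Reaction term: ξ·ΔH°_rxn = 7.1264 × -33.7 = -240.16 kJ/s
Sensible, feed 101→25 °C: -65.013 kJ/s
Outlet flows (mol/s): A 6.4736, B 7.1264
Sensible, products 25→171 °C: 131.24 kJ/s
Q = ΔH = -173.93 kJ/s = -173.93 kW
Heat removed = 626160 kJ/h

Q_out = 626000 kJ/h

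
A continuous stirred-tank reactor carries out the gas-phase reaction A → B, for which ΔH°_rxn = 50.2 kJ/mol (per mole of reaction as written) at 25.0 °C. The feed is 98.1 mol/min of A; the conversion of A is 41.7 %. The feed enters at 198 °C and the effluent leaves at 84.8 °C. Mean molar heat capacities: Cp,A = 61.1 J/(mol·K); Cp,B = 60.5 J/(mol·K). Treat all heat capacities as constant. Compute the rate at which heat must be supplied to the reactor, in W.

Extent of reaction ξ = 0.417 × 98.1 = 40.908 mol/min
Reaction term: ξ·ΔH°_rxn = 40.908 × 50.2 = 2053.6 kJ/min
Sensible, feed 198→25 °C: -1036.9 kJ/min
Outlet flows (mol/min): A 57.192, B 40.908
Sensible, products 25→84.8 °C: 356.97 kJ/min
Q = ΔH = 1373.6 kJ/min = 22.893 kW
Heat supplied = 22893 W

Q_in = 22900 W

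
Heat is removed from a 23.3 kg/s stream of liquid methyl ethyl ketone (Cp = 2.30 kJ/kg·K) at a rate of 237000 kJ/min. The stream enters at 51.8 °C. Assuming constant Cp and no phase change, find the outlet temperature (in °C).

Q = 237000 kJ/min = 3950 kJ/s
ΔT = Q/(ṁ·Cp) = 3950/(23.3×2.30) = 73.708 K
T_out = 51.8 − 73.708 = -21.908 °C

T_out = -21.9 °C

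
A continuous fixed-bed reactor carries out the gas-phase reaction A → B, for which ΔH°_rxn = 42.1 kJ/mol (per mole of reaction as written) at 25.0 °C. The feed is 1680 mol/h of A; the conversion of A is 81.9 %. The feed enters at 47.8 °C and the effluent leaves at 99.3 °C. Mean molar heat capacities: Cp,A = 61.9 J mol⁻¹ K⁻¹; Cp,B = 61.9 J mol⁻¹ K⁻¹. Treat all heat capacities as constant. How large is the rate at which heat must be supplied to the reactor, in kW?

Q_in = 17.6 kW

Extent of reaction ξ = 0.819 × 1680 = 1375.9 mol/h
Reaction term: ξ·ΔH°_rxn = 1375.9 × 42.1 = 57926 kJ/h
Sensible, feed 47.8→25 °C: -2371 kJ/h
Outlet flows (mol/h): A 304.08, B 1375.9
Sensible, products 25→99.3 °C: 7726.6 kJ/h
Q = ΔH = 63282 kJ/h = 17.578 kW
Heat supplied = 17.578 kW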